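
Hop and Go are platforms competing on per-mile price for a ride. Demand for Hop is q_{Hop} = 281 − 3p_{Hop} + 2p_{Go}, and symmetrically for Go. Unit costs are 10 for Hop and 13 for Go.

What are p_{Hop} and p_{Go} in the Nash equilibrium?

78.3125, 79.4375

Hop's profit: π = (p_{Hop} − 10)(281 − 3p_{Hop} + 2p_{Go}).
∂π/∂p_{Hop} = 311 − 6p_{Hop} + 2p_{Go} = 0 ⇒ p_{Hop} = 311/6 + (1/3)p_{Go}.
Similarly p_{Go} = 160/3 + (1/3)p_{Hop}.
Solving the two reaction functions simultaneously: (1 − (1/3)(1/3))p_{Hop} = 311/6 + (1/3)·(160/3), so (8/9)p_{Hop} = 1253/18 and p_{Hop} = 78.3125.
Then p_{Go} = 160/3 + (1/3)·78.3125 = 79.4375.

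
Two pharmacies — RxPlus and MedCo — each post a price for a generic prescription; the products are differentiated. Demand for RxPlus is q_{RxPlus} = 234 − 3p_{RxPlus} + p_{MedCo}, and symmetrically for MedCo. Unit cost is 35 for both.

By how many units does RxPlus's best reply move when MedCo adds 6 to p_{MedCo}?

RxPlus's profit: π = (p_{RxPlus} − 35)(234 − 3p_{RxPlus} + p_{MedCo}).
∂π/∂p_{RxPlus} = 339 − 6p_{RxPlus} + p_{MedCo} = 0 ⇒ p_{RxPlus} = 56.5 + (1/6)p_{MedCo}.
The reaction-function slope is 1/6, so a 6-unit rise in p_{MedCo} moves p_{RxPlus} by 1/6 × 6 = 1. RxPlus's best response rises — the actions are strategic complements.

1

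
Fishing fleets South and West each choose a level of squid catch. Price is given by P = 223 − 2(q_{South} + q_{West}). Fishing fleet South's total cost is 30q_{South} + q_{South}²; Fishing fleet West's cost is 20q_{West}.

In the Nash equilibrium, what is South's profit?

1004.67

Fishing fleet South's profit: π = q_{South}(223 − 2(q_{South} + q_{West})) − 30q_{South} − q_{South}².
∂π/∂q_{South} = 193 − 6q_{South} − 2q_{West} = 0, so q_{South} = 193/6 − (1/3)q_{West}.
For West: ∂π/∂q_{West} = 203 − 4q_{West} − 2q_{South} = 0 ⇒ q_{West} = 50.75 − 0.5q_{South}.
Plugging q_{West} into South's best response: q_{South} = 193/6 − (1/3)(50.75 − 0.5q_{South}) ⇒ (5/6)q_{South} = 15.25, so q_{South} = 18.3.
Then q_{West} = 50.75 − 0.5·18.3 = 41.6.
Price P = 223 − 2·59.9 = 103.2.
South's profit: (103.2 − 30)·18.3 − (18.3)² = 1004.67.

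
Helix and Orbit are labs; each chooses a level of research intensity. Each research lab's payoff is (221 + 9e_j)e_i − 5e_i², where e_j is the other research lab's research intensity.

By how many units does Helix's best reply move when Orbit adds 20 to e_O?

18

Helix's payoff is (221 + 9e_O)e_H − 5e_H².
∂π/∂e_H = 221 + 9e_O − 10e_H = 0, so e_H = 22.1 + 0.9e_O.
The reaction-function slope is 0.9, so a 20-unit rise in e_O moves e_H by 0.9 × 20 = 18. Helix's best response rises — the actions are strategic complements.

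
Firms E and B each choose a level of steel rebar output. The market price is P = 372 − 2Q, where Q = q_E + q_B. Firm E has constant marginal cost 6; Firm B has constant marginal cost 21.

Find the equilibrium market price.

Firm E's profit: π = q_E(372 − 2(q_E + q_B)) − 6q_E.
∂π/∂q_E = 366 − 4q_E − 2q_B = 0, so q_E = 91.5 − 0.5q_B.
By the same steps for B: q_B = 87.75 − 0.5q_E.
Plugging q_B into E's best response: q_E = 91.5 − 0.5(87.75 − 0.5q_E) ⇒ 0.75q_E = 47.625, so q_E = 63.5.
Then q_B = 87.75 − 0.5·63.5 = 56.
Equilibrium price: P = 372 − 2·119.5 = 133.

133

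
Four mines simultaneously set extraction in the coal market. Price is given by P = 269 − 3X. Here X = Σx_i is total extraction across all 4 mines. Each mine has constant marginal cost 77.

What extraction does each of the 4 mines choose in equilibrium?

12.8

A representative mine's profit is π_i = x_i(269 − 3X) − 77x_i, with X = x_i + Σ_{j≠i} x_j.
First-order condition: 192 − 6x_i − 3Σ_{j≠i} x_j = 0.
In a symmetric equilibrium every mine chooses the same x, so Σ_{j≠i} x_j = 3x. The condition becomes 192 − 15x = 0, giving x = 192/15 = 12.8.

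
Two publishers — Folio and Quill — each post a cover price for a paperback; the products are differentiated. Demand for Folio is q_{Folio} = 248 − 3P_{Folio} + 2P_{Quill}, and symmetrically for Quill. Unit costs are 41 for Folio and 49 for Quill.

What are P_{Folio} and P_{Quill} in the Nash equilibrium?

Folio's profit: π = (P_{Folio} − 41)(248 − 3P_{Folio} + 2P_{Quill}).
∂π/∂P_{Folio} = 371 − 6P_{Folio} + 2P_{Quill} = 0 ⇒ P_{Folio} = 371/6 + (1/3)P_{Quill}.
Similarly P_{Quill} = 395/6 + (1/3)P_{Folio}.
Plugging P_{Quill} into Folio's best response: P_{Folio} = 371/6 + (1/3)(395/6 + (1/3)P_{Folio}) ⇒ (8/9)P_{Folio} = 754/9, so P_{Folio} = 94.25.
Then P_{Quill} = 395/6 + (1/3)·94.25 = 97.25.

94.25, 97.25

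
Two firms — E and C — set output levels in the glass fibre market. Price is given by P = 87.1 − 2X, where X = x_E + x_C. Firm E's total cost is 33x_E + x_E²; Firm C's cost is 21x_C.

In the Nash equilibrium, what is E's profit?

53.1723

Firm E's profit: π = x_E(87.1 − 2(x_E + x_C)) − 33x_E − x_E².
∂π/∂x_E = 54.1 − 6x_E − 2x_C = 0, so x_E = 541/60 − (1/3)x_C.
For C: ∂π/∂x_C = 66.1 − 4x_C − 2x_E = 0 ⇒ x_C = 16.525 − 0.5x_E.
Solving the two reaction functions simultaneously: (1 − (−1/3)(−0.5))x_E = 541/60 − (1/3)·16.525, so (5/6)x_E = 421/120 and x_E = 4.21.
Then x_C = 16.525 − 0.5·4.21 = 14.42.
Price P = 87.1 − 2·18.63 = 49.84.
E's profit: (49.84 − 33)·4.21 − (4.21)² = 53.1723.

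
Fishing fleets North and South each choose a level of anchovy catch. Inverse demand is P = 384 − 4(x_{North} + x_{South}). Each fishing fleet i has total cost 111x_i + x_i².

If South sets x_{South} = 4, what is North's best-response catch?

Fishing fleet North's profit: π = x_{North}(384 − 4(x_{North} + x_{South})) − 111x_{North} − x_{North}².
∂π/∂x_{North} = 273 − 10x_{North} − 4x_{South} = 0, so x_{North} = 27.3 − 0.4x_{South}.
At x_{South} = 4: x_{North} = 27.3 − 0.4·4 = 25.7.

25.7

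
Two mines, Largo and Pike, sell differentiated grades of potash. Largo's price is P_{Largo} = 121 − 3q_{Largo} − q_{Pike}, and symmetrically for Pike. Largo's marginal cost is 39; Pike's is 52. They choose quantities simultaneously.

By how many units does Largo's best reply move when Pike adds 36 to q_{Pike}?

-6

Mine Largo's profit: π = q_{Largo}(121 − 3q_{Largo} − q_{Pike}) − 39q_{Largo}.
∂π/∂q_{Largo} = 82 − 6q_{Largo} − q_{Pike} = 0 ⇒ q_{Largo} = 41/3 − (1/6)q_{Pike}.
The reaction-function slope is −1/6, so a 36-unit rise in q_{Pike} moves q_{Largo} by −1/6 × 36 = −6. Largo's best response falls — the actions are strategic substitutes.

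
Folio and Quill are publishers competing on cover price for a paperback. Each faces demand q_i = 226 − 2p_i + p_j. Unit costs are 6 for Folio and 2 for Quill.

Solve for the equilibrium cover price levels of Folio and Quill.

78.8, 77.2

Folio's profit: π = (p_{Folio} − 6)(226 − 2p_{Folio} + p_{Quill}).
∂π/∂p_{Folio} = 238 − 4p_{Folio} + p_{Quill} = 0 ⇒ p_{Folio} = 59.5 + 0.25p_{Quill}.
Similarly p_{Quill} = 57.5 + 0.25p_{Folio}.
Substituting the second reaction function into the first: p_{Folio} = 59.5 + 0.25(57.5 + 0.25p_{Folio}), which gives 0.9375p_{Folio} = 73.875 ⇒ p_{Folio} = 78.8.
Then p_{Quill} = 57.5 + 0.25·78.8 = 77.2.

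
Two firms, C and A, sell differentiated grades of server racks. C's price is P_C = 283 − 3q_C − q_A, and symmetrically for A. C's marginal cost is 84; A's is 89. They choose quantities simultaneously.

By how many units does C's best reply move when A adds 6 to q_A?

-1

Firm C's profit: π = q_C(283 − 3q_C − q_A) − 84q_C.
∂π/∂q_C = 199 − 6q_C − q_A = 0 ⇒ q_C = 199/6 − (1/6)q_A.
The reaction-function slope is −1/6, so a 6-unit rise in q_A moves q_C by −1/6 × 6 = −1. C's best response falls — the actions are strategic substitutes.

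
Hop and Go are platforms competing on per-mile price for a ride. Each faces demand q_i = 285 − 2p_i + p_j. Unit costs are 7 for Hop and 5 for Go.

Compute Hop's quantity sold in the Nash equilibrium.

Hop's profit: π = (p_{Hop} − 7)(285 − 2p_{Hop} + p_{Go}).
∂π/∂p_{Hop} = 299 − 4p_{Hop} + p_{Go} = 0 ⇒ p_{Hop} = 74.75 + 0.25p_{Go}.
Similarly p_{Go} = 73.75 + 0.25p_{Hop}.
Solving the two reaction functions simultaneously: (1 − (0.25)(0.25))p_{Hop} = 74.75 + 0.25·73.75, so 0.9375p_{Hop} = 93.1875 and p_{Hop} = 99.4.
Then p_{Go} = 73.75 + 0.25·99.4 = 98.6.
q_{Hop} = 285 − 2·99.4 + 98.6 = 184.8.

184.8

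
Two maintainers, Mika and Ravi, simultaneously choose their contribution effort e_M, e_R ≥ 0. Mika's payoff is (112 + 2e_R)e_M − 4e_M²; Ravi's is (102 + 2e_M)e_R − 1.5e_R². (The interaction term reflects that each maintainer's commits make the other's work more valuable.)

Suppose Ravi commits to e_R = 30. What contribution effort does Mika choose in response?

21.5

Expanding Mika's payoff: 112e_M + 2e_Re_M − 4e_M².
∂π/∂e_M = 112 + 2e_R − 8e_M = 0, so e_M = 14 + 0.25e_R.
At e_R = 30: e_M = 14 + 0.25·30 = 21.5.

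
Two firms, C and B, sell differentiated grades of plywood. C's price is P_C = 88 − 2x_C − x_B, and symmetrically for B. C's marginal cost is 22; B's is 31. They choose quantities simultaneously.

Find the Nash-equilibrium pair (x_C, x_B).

Firm C's profit: π = x_C(88 − 2x_C − x_B) − 22x_C.
∂π/∂x_C = 66 − 4x_C − x_B = 0 ⇒ x_C = 16.5 − 0.25x_B.
Similarly x_B = 14.25 − 0.25x_C.
Plugging x_B into C's best response: x_C = 16.5 − 0.25(14.25 − 0.25x_C) ⇒ 0.9375x_C = 12.9375, so x_C = 13.8.
Then x_B = 14.25 − 0.25·13.8 = 10.8.

13.8, 10.8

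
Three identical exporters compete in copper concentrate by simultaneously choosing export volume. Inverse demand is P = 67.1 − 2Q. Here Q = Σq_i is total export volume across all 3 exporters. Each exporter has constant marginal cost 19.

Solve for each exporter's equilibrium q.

A representative exporter's profit is π_i = q_i(67.1 − 2Q) − 19q_i, with Q = q_i + Σ_{j≠i} q_j.
First-order condition: 48.1 − 4q_i − 2Σ_{j≠i} q_j = 0.
With identical exporters, set every q_j = q: then 48.1 − 4q − 4q = 0, i.e. q = 48.1/8 = 6.0125.

6.0125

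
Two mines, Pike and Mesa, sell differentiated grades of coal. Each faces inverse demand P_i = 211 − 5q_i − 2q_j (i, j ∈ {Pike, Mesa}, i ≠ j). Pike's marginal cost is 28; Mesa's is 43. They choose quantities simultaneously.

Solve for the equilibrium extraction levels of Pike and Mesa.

15.5625, 13.6875

Mine Pike's profit: π = q_{Pike}(211 − 5q_{Pike} − 2q_{Mesa}) − 28q_{Pike}.
∂π/∂q_{Pike} = 183 − 10q_{Pike} − 2q_{Mesa} = 0 ⇒ q_{Pike} = 18.3 − 0.2q_{Mesa}.
Similarly q_{Mesa} = 16.8 − 0.2q_{Pike}.
Substituting the second reaction function into the first: q_{Pike} = 18.3 − 0.2(16.8 − 0.2q_{Pike}), which gives 0.96q_{Pike} = 14.94 ⇒ q_{Pike} = 15.5625.
Then q_{Mesa} = 16.8 − 0.2·15.5625 = 13.6875.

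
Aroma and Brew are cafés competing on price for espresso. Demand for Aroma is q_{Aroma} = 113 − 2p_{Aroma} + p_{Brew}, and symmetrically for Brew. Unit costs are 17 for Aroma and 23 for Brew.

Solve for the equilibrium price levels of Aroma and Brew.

49.8, 52.2

Aroma's profit: π = (p_{Aroma} − 17)(113 − 2p_{Aroma} + p_{Brew}).
∂π/∂p_{Aroma} = 147 − 4p_{Aroma} + p_{Brew} = 0 ⇒ p_{Aroma} = 36.75 + 0.25p_{Brew}.
Similarly p_{Brew} = 39.75 + 0.25p_{Aroma}.
Plugging p_{Brew} into Aroma's best response: p_{Aroma} = 36.75 + 0.25(39.75 + 0.25p_{Aroma}) ⇒ 0.9375p_{Aroma} = 46.6875, so p_{Aroma} = 49.8.
Then p_{Brew} = 39.75 + 0.25·49.8 = 52.2.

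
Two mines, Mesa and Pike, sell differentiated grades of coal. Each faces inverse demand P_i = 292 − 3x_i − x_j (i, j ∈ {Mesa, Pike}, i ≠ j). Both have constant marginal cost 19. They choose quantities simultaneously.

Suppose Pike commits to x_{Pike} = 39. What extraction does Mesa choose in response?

39

Mine Mesa's profit: π = x_{Mesa}(292 − 3x_{Mesa} − x_{Pike}) − 19x_{Mesa}.
∂π/∂x_{Mesa} = 273 − 6x_{Mesa} − x_{Pike} = 0 ⇒ x_{Mesa} = 45.5 − (1/6)x_{Pike}.
At x_{Pike} = 39: x_{Mesa} = 45.5 − (1/6)·39 = 39.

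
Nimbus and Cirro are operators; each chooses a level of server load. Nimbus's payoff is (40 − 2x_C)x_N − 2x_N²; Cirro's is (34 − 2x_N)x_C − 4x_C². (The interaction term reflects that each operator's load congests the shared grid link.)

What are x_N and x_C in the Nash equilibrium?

9, 2

Expanding Nimbus's payoff: 40x_N − 2x_Cx_N − 2x_N².
∂π/∂x_N = 40 − 2x_C − 4x_N = 0, so x_N = 10 − 0.5x_C.
Likewise for Cirro: x_C = 4.25 − 0.25x_N.
Plugging x_C into Nimbus's best response: x_N = 10 − 0.5(4.25 − 0.25x_N) ⇒ 0.875x_N = 7.875, so x_N = 9.
Then x_C = 4.25 − 0.25·9 = 2.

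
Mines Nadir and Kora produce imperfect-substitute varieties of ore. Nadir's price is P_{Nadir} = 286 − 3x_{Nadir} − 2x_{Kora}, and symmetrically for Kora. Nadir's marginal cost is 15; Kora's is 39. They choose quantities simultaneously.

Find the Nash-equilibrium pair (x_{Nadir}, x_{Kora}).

Mine Nadir's profit: π = x_{Nadir}(286 − 3x_{Nadir} − 2x_{Kora}) − 15x_{Nadir}.
∂π/∂x_{Nadir} = 271 − 6x_{Nadir} − 2x_{Kora} = 0 ⇒ x_{Nadir} = 271/6 − (1/3)x_{Kora}.
Similarly x_{Kora} = 247/6 − (1/3)x_{Nadir}.
Plugging x_{Kora} into Nadir's best response: x_{Nadir} = 271/6 − (1/3)(247/6 − (1/3)x_{Nadir}) ⇒ (8/9)x_{Nadir} = 283/9, so x_{Nadir} = 35.375.
Then x_{Kora} = 247/6 − (1/3)·35.375 = 29.375.

35.375, 29.375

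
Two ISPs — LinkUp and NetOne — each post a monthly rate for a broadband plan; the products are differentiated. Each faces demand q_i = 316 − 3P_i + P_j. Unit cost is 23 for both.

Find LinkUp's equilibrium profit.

8748

LinkUp's profit: π = (P_{LinkUp} − 23)(316 − 3P_{LinkUp} + P_{NetOne}).
∂π/∂P_{LinkUp} = 385 − 6P_{LinkUp} + P_{NetOne} = 0 ⇒ P_{LinkUp} = 385/6 + (1/6)P_{NetOne}.
By symmetry P_{NetOne} = P_{LinkUp}; substituting into the reaction function, (5/6)P_{LinkUp} = 385/6 and P_{LinkUp} = 77.
q_{LinkUp} = 316 − 3·77 + 77 = 162.
Profit = (77 − 23)·162 = 8748.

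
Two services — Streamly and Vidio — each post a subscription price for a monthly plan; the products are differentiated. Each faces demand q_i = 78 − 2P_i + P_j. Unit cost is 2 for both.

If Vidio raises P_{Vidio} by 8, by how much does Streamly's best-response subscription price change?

2

Streamly's profit: π = (P_{Streamly} − 2)(78 − 2P_{Streamly} + P_{Vidio}).
∂π/∂P_{Streamly} = 82 − 4P_{Streamly} + P_{Vidio} = 0 ⇒ P_{Streamly} = 20.5 + 0.25P_{Vidio}.
The reaction-function slope is 0.25, so an 8-unit rise in P_{Vidio} moves P_{Streamly} by 0.25 × 8 = 2. Streamly's best response rises — the actions are strategic complements.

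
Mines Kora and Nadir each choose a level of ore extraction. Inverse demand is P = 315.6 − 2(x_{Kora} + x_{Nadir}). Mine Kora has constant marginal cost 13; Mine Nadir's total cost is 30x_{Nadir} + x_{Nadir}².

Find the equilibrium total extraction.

89.08

Mine Kora's profit: π = x_{Kora}(315.6 − 2(x_{Kora} + x_{Nadir})) − 13x_{Kora}.
∂π/∂x_{Kora} = 302.6 − 4x_{Kora} − 2x_{Nadir} = 0, so x_{Kora} = 75.65 − 0.5x_{Nadir}.
For Nadir: ∂π/∂x_{Nadir} = 285.6 − 6x_{Nadir} − 2x_{Kora} = 0 ⇒ x_{Nadir} = 47.6 − (1/3)x_{Kora}.
Solving the two reaction functions simultaneously: (1 − (−0.5)(−1/3))x_{Kora} = 75.65 − 0.5·47.6, so (5/6)x_{Kora} = 51.85 and x_{Kora} = 62.22.
Then x_{Nadir} = 47.6 − (1/3)·62.22 = 26.86.
Total extraction: 62.22 + 26.86 = 89.08.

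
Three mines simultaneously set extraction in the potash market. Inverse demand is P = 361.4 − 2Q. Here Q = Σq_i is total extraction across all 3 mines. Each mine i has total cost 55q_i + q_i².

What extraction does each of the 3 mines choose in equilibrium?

30.64

A representative mine's profit is π_i = q_i(361.4 − 2Q) − 55q_i − q_i², with Q = q_i + Σ_{j≠i} q_j.
First-order condition: 306.4 − 6q_i − 2Σ_{j≠i} q_j = 0.
In a symmetric equilibrium every mine chooses the same q, so Σ_{j≠i} q_j = 2q. The condition becomes 306.4 − 10q = 0, giving q = 306.4/10 = 30.64.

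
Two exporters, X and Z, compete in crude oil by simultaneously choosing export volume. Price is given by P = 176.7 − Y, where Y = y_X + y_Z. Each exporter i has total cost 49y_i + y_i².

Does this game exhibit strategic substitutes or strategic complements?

Exporter X's profit: π = y_X(176.7 − (y_X + y_Z)) − 49y_X − y_X².
∂π/∂y_X = 127.7 − 4y_X − y_Z = 0, so y_X = 31.925 − 0.25y_Z.
The best-response slope dy_X/dy_Z = −0.25 < 0: the reaction function is downward-sloping, so the choices are strategic substitutes.

strategic substitutes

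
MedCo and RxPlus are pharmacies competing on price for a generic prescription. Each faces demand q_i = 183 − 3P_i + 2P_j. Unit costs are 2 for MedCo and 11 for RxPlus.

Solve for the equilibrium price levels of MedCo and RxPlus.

MedCo's profit: π = (P_{MedCo} − 2)(183 − 3P_{MedCo} + 2P_{RxPlus}).
∂π/∂P_{MedCo} = 189 − 6P_{MedCo} + 2P_{RxPlus} = 0 ⇒ P_{MedCo} = 31.5 + (1/3)P_{RxPlus}.
Similarly P_{RxPlus} = 36 + (1/3)P_{MedCo}.
Substituting the second reaction function into the first: P_{MedCo} = 31.5 + (1/3)(36 + (1/3)P_{MedCo}), which gives (8/9)P_{MedCo} = 43.5 ⇒ P_{MedCo} = 48.9375.
Then P_{RxPlus} = 36 + (1/3)·48.9375 = 52.3125.

48.9375, 52.3125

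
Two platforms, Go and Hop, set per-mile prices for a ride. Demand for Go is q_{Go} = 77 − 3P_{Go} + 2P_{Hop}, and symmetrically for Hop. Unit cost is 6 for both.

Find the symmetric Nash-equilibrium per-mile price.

23.75

Go's profit: π = (P_{Go} − 6)(77 − 3P_{Go} + 2P_{Hop}).
∂π/∂P_{Go} = 95 − 6P_{Go} + 2P_{Hop} = 0 ⇒ P_{Go} = 95/6 + (1/3)P_{Hop}.
By symmetry P_{Hop} = P_{Go}; substituting into the reaction function, (2/3)P_{Go} = 95/6 and P_{Go} = 23.75.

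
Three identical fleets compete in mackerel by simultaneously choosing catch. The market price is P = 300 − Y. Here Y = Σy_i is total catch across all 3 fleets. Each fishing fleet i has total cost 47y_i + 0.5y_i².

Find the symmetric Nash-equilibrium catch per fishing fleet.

50.6

A representative fishing fleet's profit is π_i = y_i(300 − Y) − 47y_i − 0.5y_i², with Y = y_i + Σ_{j≠i} y_j.
First-order condition: 253 − 3y_i − Σ_{j≠i} y_j = 0.
With identical fishing fleets, set every y_j = y: then 253 − 3y − 2y = 0, i.e. y = 253/5 = 50.6.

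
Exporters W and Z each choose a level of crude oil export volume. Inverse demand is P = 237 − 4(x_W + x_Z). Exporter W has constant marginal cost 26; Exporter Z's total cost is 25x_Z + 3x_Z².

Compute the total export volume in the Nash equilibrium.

30.8125

Exporter W's profit: π = x_W(237 − 4(x_W + x_Z)) − 26x_W.
∂π/∂x_W = 211 − 8x_W − 4x_Z = 0, so x_W = 26.375 − 0.5x_Z.
For Z: ∂π/∂x_Z = 212 − 14x_Z − 4x_W = 0 ⇒ x_Z = 106/7 − (2/7)x_W.
Solving the two reaction functions simultaneously: (1 − (−0.5)(−2/7))x_W = 26.375 − 0.5·(106/7), so (6/7)x_W = 1053/56 and x_W = 21.9375.
Then x_Z = 106/7 − (2/7)·21.9375 = 8.875.
Total export volume: 21.9375 + 8.875 = 30.8125.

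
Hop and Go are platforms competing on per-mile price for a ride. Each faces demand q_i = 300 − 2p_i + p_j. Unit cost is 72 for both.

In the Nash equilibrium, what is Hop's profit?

11552

Hop's profit: π = (p_{Hop} − 72)(300 − 2p_{Hop} + p_{Go}).
∂π/∂p_{Hop} = 444 − 4p_{Hop} + p_{Go} = 0 ⇒ p_{Hop} = 111 + 0.25p_{Go}.
Setting p_{Hop} = p_{Go} in the reaction function: p_{Hop} = 111 + 0.25p_{Hop}, so p_{Hop} = 111 / 0.75 = 148.
q_{Hop} = 300 − 2·148 + 148 = 152.
Profit = (148 − 72)·152 = 11552.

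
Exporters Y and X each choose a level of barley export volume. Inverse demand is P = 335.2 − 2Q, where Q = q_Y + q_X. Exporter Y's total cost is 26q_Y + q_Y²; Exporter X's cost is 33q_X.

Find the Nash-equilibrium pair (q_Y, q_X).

31.62, 59.74

Exporter Y's profit: π = q_Y(335.2 − 2(q_Y + q_X)) − 26q_Y − q_Y².
∂π/∂q_Y = 309.2 − 6q_Y − 2q_X = 0, so q_Y = 773/15 − (1/3)q_X.
For X: ∂π/∂q_X = 302.2 − 4q_X − 2q_Y = 0 ⇒ q_X = 75.55 − 0.5q_Y.
Solving the two reaction functions simultaneously: (1 − (−1/3)(−0.5))q_Y = 773/15 − (1/3)·75.55, so (5/6)q_Y = 26.35 and q_Y = 31.62.
Then q_X = 75.55 − 0.5·31.62 = 59.74.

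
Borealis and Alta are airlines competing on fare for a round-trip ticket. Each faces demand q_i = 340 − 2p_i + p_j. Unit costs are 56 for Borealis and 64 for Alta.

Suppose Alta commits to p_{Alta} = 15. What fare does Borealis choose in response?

Borealis's profit: π = (p_{Borealis} − 56)(340 − 2p_{Borealis} + p_{Alta}).
∂π/∂p_{Borealis} = 452 − 4p_{Borealis} + p_{Alta} = 0 ⇒ p_{Borealis} = 113 + 0.25p_{Alta}.
At p_{Alta} = 15: p_{Borealis} = 113 + 0.25·15 = 116.75.

116.75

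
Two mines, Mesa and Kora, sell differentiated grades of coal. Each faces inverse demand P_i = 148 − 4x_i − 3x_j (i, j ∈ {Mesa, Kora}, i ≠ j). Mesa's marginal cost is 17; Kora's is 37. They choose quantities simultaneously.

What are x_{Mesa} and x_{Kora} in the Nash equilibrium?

13, 9

Mine Mesa's profit: π = x_{Mesa}(148 − 4x_{Mesa} − 3x_{Kora}) − 17x_{Mesa}.
∂π/∂x_{Mesa} = 131 − 8x_{Mesa} − 3x_{Kora} = 0 ⇒ x_{Mesa} = 16.375 − 0.375x_{Kora}.
Similarly x_{Kora} = 13.875 − 0.375x_{Mesa}.
Solving the two reaction functions simultaneously: (1 − (−0.375)(−0.375))x_{Mesa} = 16.375 − 0.375·13.875, so (55/64)x_{Mesa} = 715/64 and x_{Mesa} = 13.
Then x_{Kora} = 13.875 − 0.375·13 = 9.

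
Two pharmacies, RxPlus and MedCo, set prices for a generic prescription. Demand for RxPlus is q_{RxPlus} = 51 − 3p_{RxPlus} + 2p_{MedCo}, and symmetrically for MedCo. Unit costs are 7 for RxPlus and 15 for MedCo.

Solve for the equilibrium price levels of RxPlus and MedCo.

19.5, 22.5

RxPlus's profit: π = (p_{RxPlus} − 7)(51 − 3p_{RxPlus} + 2p_{MedCo}).
∂π/∂p_{RxPlus} = 72 − 6p_{RxPlus} + 2p_{MedCo} = 0 ⇒ p_{RxPlus} = 12 + (1/3)p_{MedCo}.
Similarly p_{MedCo} = 16 + (1/3)p_{RxPlus}.
Substituting the second reaction function into the first: p_{RxPlus} = 12 + (1/3)(16 + (1/3)p_{RxPlus}), which gives (8/9)p_{RxPlus} = 52/3 ⇒ p_{RxPlus} = 19.5.
Then p_{MedCo} = 16 + (1/3)·19.5 = 22.5.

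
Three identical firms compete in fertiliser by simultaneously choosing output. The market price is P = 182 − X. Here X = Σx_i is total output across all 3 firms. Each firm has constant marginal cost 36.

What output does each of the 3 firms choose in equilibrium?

36.5

A representative firm's profit is π_i = x_i(182 − X) − 36x_i, with X = x_i + Σ_{j≠i} x_j.
First-order condition: 146 − 2x_i − Σ_{j≠i} x_j = 0.
Imposing symmetry (x_j = x for all j) turns Σ_{j≠i} x_j into 2x, so 146 = 4x and x = 36.5.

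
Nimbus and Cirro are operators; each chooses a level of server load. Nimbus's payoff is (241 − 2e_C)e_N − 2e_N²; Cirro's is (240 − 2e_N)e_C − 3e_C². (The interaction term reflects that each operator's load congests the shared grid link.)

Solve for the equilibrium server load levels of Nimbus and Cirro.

48.3, 23.9

Expanding Nimbus's payoff: 241e_N − 2e_Ce_N − 2e_N².
∂π/∂e_N = 241 − 2e_C − 4e_N = 0, so e_N = 60.25 − 0.5e_C.
Likewise for Cirro: e_C = 40 − (1/3)e_N.
Substituting the second reaction function into the first: e_N = 60.25 − 0.5(40 − (1/3)e_N), which gives (5/6)e_N = 40.25 ⇒ e_N = 48.3.
Then e_C = 40 − (1/3)·48.3 = 23.9.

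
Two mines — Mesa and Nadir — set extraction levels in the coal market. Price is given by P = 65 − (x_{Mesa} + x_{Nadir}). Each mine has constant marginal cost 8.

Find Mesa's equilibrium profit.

Mine Mesa's profit: π = x_{Mesa}(65 − (x_{Mesa} + x_{Nadir})) − 8x_{Mesa}.
∂π/∂x_{Mesa} = 57 − 2x_{Mesa} − x_{Nadir} = 0, so x_{Mesa} = 28.5 − 0.5x_{Nadir}.
By symmetry x_{Nadir} = x_{Mesa}; substituting into the reaction function, 1.5x_{Mesa} = 28.5 and x_{Mesa} = 19.
Price P = 65 − 38 = 27.
Mesa's profit: (27 − 8)·19 = 361.

361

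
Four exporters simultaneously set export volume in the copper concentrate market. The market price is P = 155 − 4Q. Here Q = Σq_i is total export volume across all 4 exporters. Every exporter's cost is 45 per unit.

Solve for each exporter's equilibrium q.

5.5

A representative exporter's profit is π_i = q_i(155 − 4Q) − 45q_i, with Q = q_i + Σ_{j≠i} q_j.
First-order condition: 110 − 8q_i − 4Σ_{j≠i} q_j = 0.
Imposing symmetry (q_j = q for all j) turns Σ_{j≠i} q_j into 3q, so 110 = 20q and q = 5.5.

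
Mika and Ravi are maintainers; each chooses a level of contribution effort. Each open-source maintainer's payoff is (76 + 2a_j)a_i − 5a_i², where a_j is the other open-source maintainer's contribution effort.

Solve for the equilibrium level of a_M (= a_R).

Mika's payoff is (76 + 2a_R)a_M − 5a_M².
∂π/∂a_M = 76 + 2a_R − 10a_M = 0, so a_M = 7.6 + 0.2a_R.
Setting a_M = a_R in the reaction function: a_M = 7.6 + 0.2a_M, so a_M = 7.6 / 0.8 = 9.5.

9.5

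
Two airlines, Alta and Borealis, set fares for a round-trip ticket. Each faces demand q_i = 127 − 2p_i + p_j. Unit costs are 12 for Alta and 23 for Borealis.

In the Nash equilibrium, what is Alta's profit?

3168.08

Alta's profit: π = (p_{Alta} − 12)(127 − 2p_{Alta} + p_{Borealis}).
∂π/∂p_{Alta} = 151 − 4p_{Alta} + p_{Borealis} = 0 ⇒ p_{Alta} = 37.75 + 0.25p_{Borealis}.
Similarly p_{Borealis} = 43.25 + 0.25p_{Alta}.
Plugging p_{Borealis} into Alta's best response: p_{Alta} = 37.75 + 0.25(43.25 + 0.25p_{Alta}) ⇒ 0.9375p_{Alta} = 48.5625, so p_{Alta} = 51.8.
Then p_{Borealis} = 43.25 + 0.25·51.8 = 56.2.
q_{Alta} = 127 − 2·51.8 + 56.2 = 79.6.
Profit = (51.8 − 12)·79.6 = 3168.08.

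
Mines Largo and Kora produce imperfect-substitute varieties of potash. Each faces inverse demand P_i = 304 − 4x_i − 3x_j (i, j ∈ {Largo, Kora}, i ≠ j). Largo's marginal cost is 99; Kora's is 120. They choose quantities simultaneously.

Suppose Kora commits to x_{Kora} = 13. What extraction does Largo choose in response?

Mine Largo's profit: π = x_{Largo}(304 − 4x_{Largo} − 3x_{Kora}) − 99x_{Largo}.
∂π/∂x_{Largo} = 205 − 8x_{Largo} − 3x_{Kora} = 0 ⇒ x_{Largo} = 25.625 − 0.375x_{Kora}.
At x_{Kora} = 13: x_{Largo} = 25.625 − 0.375·13 = 20.75.

20.75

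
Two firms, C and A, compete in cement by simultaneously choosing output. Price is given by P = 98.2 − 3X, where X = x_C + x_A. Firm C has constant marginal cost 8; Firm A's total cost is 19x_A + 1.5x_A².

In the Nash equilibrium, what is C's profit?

488.4528

Firm C's profit: π = x_C(98.2 − 3(x_C + x_A)) − 8x_C.
∂π/∂x_C = 90.2 − 6x_C − 3x_A = 0, so x_C = 451/30 − 0.5x_A.
For A: ∂π/∂x_A = 79.2 − 9x_A − 3x_C = 0 ⇒ x_A = 8.8 − (1/3)x_C.
Plugging x_A into C's best response: x_C = 451/30 − 0.5(8.8 − (1/3)x_C) ⇒ (5/6)x_C = 319/30, so x_C = 12.76.
Then x_A = 8.8 − (1/3)·12.76 = 341/75.
Price P = 98.2 − 3·(1298/75) = 46.28.
C's profit: (46.28 − 8)·12.76 = 488.4528.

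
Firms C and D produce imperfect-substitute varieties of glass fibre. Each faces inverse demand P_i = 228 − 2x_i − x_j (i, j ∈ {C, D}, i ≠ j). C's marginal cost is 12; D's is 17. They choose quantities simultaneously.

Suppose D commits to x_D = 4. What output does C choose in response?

Firm C's profit: π = x_C(228 − 2x_C − x_D) − 12x_C.
∂π/∂x_C = 216 − 4x_C − x_D = 0 ⇒ x_C = 54 − 0.25x_D.
At x_D = 4: x_C = 54 − 0.25·4 = 53.

53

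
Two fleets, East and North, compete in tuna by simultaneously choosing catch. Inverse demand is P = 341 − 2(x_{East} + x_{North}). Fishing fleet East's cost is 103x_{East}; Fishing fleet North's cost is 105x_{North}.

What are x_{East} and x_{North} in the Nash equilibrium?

Fishing fleet East's profit: π = x_{East}(341 − 2(x_{East} + x_{North})) − 103x_{East}.
∂π/∂x_{East} = 238 − 4x_{East} − 2x_{North} = 0, so x_{East} = 59.5 − 0.5x_{North}.
By the same steps for North: x_{North} = 59 − 0.5x_{East}.
Solving the two reaction functions simultaneously: (1 − (−0.5)(−0.5))x_{East} = 59.5 − 0.5·59, so 0.75x_{East} = 30 and x_{East} = 40.
Then x_{North} = 59 − 0.5·40 = 39.

40, 39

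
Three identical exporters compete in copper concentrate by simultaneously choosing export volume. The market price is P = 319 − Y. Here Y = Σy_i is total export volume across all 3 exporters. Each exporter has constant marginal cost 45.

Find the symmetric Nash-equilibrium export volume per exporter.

68.5

A representative exporter's profit is π_i = y_i(319 − Y) − 45y_i, with Y = y_i + Σ_{j≠i} y_j.
First-order condition: 274 − 2y_i − Σ_{j≠i} y_j = 0.
Imposing symmetry (y_j = y for all j) turns Σ_{j≠i} y_j into 2y, so 274 = 4y and y = 68.5.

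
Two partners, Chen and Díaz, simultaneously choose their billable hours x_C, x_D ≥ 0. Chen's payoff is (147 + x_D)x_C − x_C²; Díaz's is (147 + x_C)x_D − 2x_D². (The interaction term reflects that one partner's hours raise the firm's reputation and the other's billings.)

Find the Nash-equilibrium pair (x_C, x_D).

Expanding Chen's payoff: 147x_C + x_Dx_C − x_C².
∂π/∂x_C = 147 + x_D − 2x_C = 0, so x_C = 73.5 + 0.5x_D.
Likewise for Díaz: x_D = 36.75 + 0.25x_C.
Substituting the second reaction function into the first: x_C = 73.5 + 0.5(36.75 + 0.25x_C), which gives 0.875x_C = 91.875 ⇒ x_C = 105.
Then x_D = 36.75 + 0.25·105 = 63.

105, 63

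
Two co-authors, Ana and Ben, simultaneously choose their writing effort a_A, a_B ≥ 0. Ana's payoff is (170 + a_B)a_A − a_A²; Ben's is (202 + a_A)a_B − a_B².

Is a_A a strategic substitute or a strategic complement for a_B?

Expanding Ana's payoff: 170a_A + a_Ba_A − a_A².
∂π/∂a_A = 170 + a_B − 2a_A = 0, so a_A = 85 + 0.5a_B.
The best-response slope da_A/da_B = 0.5 > 0: the reaction function is upward-sloping, so the choices are strategic complements.

strategic complements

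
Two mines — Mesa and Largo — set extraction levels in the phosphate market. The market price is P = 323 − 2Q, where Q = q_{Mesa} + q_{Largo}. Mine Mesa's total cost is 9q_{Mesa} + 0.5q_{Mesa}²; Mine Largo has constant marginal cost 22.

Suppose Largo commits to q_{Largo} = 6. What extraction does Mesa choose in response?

60.4

Mine Mesa's profit: π = q_{Mesa}(323 − 2(q_{Mesa} + q_{Largo})) − 9q_{Mesa} − 0.5q_{Mesa}².
∂π/∂q_{Mesa} = 314 − 5q_{Mesa} − 2q_{Largo} = 0, so q_{Mesa} = 62.8 − 0.4q_{Largo}.
At q_{Largo} = 6: q_{Mesa} = 62.8 − 0.4·6 = 60.4.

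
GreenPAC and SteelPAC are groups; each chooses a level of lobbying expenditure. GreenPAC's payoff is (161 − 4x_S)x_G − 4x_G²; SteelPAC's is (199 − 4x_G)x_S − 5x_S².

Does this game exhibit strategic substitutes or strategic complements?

Expanding GreenPAC's payoff: 161x_G − 4x_Sx_G − 4x_G².
∂π/∂x_G = 161 − 4x_S − 8x_G = 0, so x_G = 20.125 − 0.5x_S.
The best-response slope dx_G/dx_S = −0.5 < 0: the reaction function is downward-sloping, so the choices are strategic substitutes.

strategic substitutes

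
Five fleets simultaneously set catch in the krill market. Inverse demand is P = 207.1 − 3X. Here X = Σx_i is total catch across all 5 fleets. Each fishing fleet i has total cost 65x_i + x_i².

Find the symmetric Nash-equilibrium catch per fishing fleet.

7.105

A representative fishing fleet's profit is π_i = x_i(207.1 − 3X) − 65x_i − x_i², with X = x_i + Σ_{j≠i} x_j.
First-order condition: 142.1 − 8x_i − 3Σ_{j≠i} x_j = 0.
With identical fishing fleets, set every x_j = x: then 142.1 − 8x − 12x = 0, i.e. x = 142.1/20 = 7.105.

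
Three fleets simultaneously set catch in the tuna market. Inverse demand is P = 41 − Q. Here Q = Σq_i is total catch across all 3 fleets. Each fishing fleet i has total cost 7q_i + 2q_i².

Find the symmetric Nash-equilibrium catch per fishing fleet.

A representative fishing fleet's profit is π_i = q_i(41 − Q) − 7q_i − 2q_i², with Q = q_i + Σ_{j≠i} q_j.
First-order condition: 34 − 6q_i − Σ_{j≠i} q_j = 0.
With identical fishing fleets, set every q_j = q: then 34 − 6q − 2q = 0, i.e. q = 34/8 = 4.25.

4.25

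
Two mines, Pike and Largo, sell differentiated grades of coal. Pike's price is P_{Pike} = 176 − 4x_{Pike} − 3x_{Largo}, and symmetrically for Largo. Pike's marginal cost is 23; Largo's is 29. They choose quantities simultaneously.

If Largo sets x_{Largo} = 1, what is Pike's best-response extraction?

18.75

Mine Pike's profit: π = x_{Pike}(176 − 4x_{Pike} − 3x_{Largo}) − 23x_{Pike}.
∂π/∂x_{Pike} = 153 − 8x_{Pike} − 3x_{Largo} = 0 ⇒ x_{Pike} = 19.125 − 0.375x_{Largo}.
At x_{Largo} = 1: x_{Pike} = 19.125 − 0.375·1 = 18.75.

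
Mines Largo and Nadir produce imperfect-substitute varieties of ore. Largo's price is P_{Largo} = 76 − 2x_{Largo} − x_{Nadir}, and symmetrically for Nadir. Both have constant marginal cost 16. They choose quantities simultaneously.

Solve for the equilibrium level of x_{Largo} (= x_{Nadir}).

Mine Largo's profit: π = x_{Largo}(76 − 2x_{Largo} − x_{Nadir}) − 16x_{Largo}.
∂π/∂x_{Largo} = 60 − 4x_{Largo} − x_{Nadir} = 0 ⇒ x_{Largo} = 15 − 0.25x_{Nadir}.
Setting x_{Largo} = x_{Nadir} in the reaction function: x_{Largo} = 15 − 0.25x_{Largo}, so x_{Largo} = 15 / 1.25 = 12.

12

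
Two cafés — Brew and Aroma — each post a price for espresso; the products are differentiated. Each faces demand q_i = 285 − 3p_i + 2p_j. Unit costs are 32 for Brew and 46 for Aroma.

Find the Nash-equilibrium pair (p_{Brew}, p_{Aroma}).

97.875, 103.125

Brew's profit: π = (p_{Brew} − 32)(285 − 3p_{Brew} + 2p_{Aroma}).
∂π/∂p_{Brew} = 381 − 6p_{Brew} + 2p_{Aroma} = 0 ⇒ p_{Brew} = 63.5 + (1/3)p_{Aroma}.
Similarly p_{Aroma} = 70.5 + (1/3)p_{Brew}.
Substituting the second reaction function into the first: p_{Brew} = 63.5 + (1/3)(70.5 + (1/3)p_{Brew}), which gives (8/9)p_{Brew} = 87 ⇒ p_{Brew} = 97.875.
Then p_{Aroma} = 70.5 + (1/3)·97.875 = 103.125.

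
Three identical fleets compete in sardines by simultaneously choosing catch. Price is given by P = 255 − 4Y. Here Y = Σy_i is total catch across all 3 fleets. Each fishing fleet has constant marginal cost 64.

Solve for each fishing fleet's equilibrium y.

A representative fishing fleet's profit is π_i = y_i(255 − 4Y) − 64y_i, with Y = y_i + Σ_{j≠i} y_j.
First-order condition: 191 − 8y_i − 4Σ_{j≠i} y_j = 0.
Imposing symmetry (y_j = y for all j) turns Σ_{j≠i} y_j into 2y, so 191 = 16y and y = 11.9375.

11.9375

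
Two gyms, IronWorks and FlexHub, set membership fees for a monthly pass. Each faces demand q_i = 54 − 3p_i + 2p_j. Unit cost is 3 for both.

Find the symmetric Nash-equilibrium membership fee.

IronWorks's profit: π = (p_{IronWorks} − 3)(54 − 3p_{IronWorks} + 2p_{FlexHub}).
∂π/∂p_{IronWorks} = 63 − 6p_{IronWorks} + 2p_{FlexHub} = 0 ⇒ p_{IronWorks} = 10.5 + (1/3)p_{FlexHub}.
Setting p_{IronWorks} = p_{FlexHub} in the reaction function: p_{IronWorks} = 10.5 + (1/3)p_{IronWorks}, so p_{IronWorks} = 10.5 / (2/3) = 15.75.

15.75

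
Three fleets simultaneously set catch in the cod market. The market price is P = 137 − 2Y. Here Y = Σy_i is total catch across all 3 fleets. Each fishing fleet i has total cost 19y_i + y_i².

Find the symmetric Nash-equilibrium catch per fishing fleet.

A representative fishing fleet's profit is π_i = y_i(137 − 2Y) − 19y_i − y_i², with Y = y_i + Σ_{j≠i} y_j.
First-order condition: 118 − 6y_i − 2Σ_{j≠i} y_j = 0.
Imposing symmetry (y_j = y for all j) turns Σ_{j≠i} y_j into 2y, so 118 = 10y and y = 11.8.

11.8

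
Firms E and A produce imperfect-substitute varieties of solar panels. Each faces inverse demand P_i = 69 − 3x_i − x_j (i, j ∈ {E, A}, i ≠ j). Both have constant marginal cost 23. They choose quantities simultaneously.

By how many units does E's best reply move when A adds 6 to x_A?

-1

Firm E's profit: π = x_E(69 − 3x_E − x_A) − 23x_E.
∂π/∂x_E = 46 − 6x_E − x_A = 0 ⇒ x_E = 23/3 − (1/6)x_A.
The reaction-function slope is −1/6, so a 6-unit rise in x_A moves x_E by −1/6 × 6 = −1. E's best response falls — the actions are strategic substitutes.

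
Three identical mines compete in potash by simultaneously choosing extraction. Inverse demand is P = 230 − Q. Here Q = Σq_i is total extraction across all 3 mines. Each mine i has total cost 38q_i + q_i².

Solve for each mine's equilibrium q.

32

A representative mine's profit is π_i = q_i(230 − Q) − 38q_i − q_i², with Q = q_i + Σ_{j≠i} q_j.
First-order condition: 192 − 4q_i − Σ_{j≠i} q_j = 0.
With identical mines, set every q_j = q: then 192 − 4q − 2q = 0, i.e. q = 192/6 = 32.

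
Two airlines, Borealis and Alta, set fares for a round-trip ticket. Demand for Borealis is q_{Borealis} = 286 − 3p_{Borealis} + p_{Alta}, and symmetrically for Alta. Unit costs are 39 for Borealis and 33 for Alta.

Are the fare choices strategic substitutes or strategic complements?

strategic complements

Borealis's profit: π = (p_{Borealis} − 39)(286 − 3p_{Borealis} + p_{Alta}).
∂π/∂p_{Borealis} = 403 − 6p_{Borealis} + p_{Alta} = 0 ⇒ p_{Borealis} = 403/6 + (1/6)p_{Alta}.
The best-response slope dp_{Borealis}/dp_{Alta} = 1/6 > 0: the reaction function is upward-sloping, so the choices are strategic complements.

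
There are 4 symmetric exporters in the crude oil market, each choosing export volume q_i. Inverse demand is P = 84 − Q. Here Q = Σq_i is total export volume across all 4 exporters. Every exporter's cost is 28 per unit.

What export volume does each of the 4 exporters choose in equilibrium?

A representative exporter's profit is π_i = q_i(84 − Q) − 28q_i, with Q = q_i + Σ_{j≠i} q_j.
First-order condition: 56 − 2q_i − Σ_{j≠i} q_j = 0.
Imposing symmetry (q_j = q for all j) turns Σ_{j≠i} q_j into 3q, so 56 = 5q and q = 11.2.

11.2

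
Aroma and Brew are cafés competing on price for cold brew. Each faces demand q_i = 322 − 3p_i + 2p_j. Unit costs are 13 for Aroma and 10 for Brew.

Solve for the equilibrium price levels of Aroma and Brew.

Aroma's profit: π = (p_{Aroma} − 13)(322 − 3p_{Aroma} + 2p_{Brew}).
∂π/∂p_{Aroma} = 361 − 6p_{Aroma} + 2p_{Brew} = 0 ⇒ p_{Aroma} = 361/6 + (1/3)p_{Brew}.
Similarly p_{Brew} = 176/3 + (1/3)p_{Aroma}.
Plugging p_{Brew} into Aroma's best response: p_{Aroma} = 361/6 + (1/3)(176/3 + (1/3)p_{Aroma}) ⇒ (8/9)p_{Aroma} = 1435/18, so p_{Aroma} = 89.6875.
Then p_{Brew} = 176/3 + (1/3)·89.6875 = 88.5625.

89.6875, 88.5625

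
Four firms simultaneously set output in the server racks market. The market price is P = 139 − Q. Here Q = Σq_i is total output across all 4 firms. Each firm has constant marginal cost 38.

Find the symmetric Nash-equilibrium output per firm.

A representative firm's profit is π_i = q_i(139 − Q) − 38q_i, with Q = q_i + Σ_{j≠i} q_j.
First-order condition: 101 − 2q_i − Σ_{j≠i} q_j = 0.
With identical firms, set every q_j = q: then 101 − 2q − 3q = 0, i.e. q = 101/5 = 20.2.

20.2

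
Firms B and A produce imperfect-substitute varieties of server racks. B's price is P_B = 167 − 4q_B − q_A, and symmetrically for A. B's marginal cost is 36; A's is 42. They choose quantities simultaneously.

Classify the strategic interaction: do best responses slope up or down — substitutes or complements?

strategic substitutes

Firm B's profit: π = q_B(167 − 4q_B − q_A) − 36q_B.
∂π/∂q_B = 131 − 8q_B − q_A = 0 ⇒ q_B = 16.375 − 0.125q_A.
The best-response slope dq_B/dq_A = −0.125 < 0: the reaction function is downward-sloping, so the choices are strategic substitutes.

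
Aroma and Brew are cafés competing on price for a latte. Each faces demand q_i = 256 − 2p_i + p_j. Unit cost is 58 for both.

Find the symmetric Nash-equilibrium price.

Aroma's profit: π = (p_{Aroma} − 58)(256 − 2p_{Aroma} + p_{Brew}).
∂π/∂p_{Aroma} = 372 − 4p_{Aroma} + p_{Brew} = 0 ⇒ p_{Aroma} = 93 + 0.25p_{Brew}.
Setting p_{Aroma} = p_{Brew} in the reaction function: p_{Aroma} = 93 + 0.25p_{Aroma}, so p_{Aroma} = 93 / 0.75 = 124.

124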